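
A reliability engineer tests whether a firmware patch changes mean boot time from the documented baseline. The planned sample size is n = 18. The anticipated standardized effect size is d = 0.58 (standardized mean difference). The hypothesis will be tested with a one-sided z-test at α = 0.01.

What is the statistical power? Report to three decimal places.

Noncentrality parameter: δ = d·√n = 0.58 × √18 = 2.4607
One-sided α = 0.01 → critical value z_{0.01} = 2.326.
Power = Φ(δ − 2.326) = Φ(0.134) = 0.5535.

Power ≈ 0.553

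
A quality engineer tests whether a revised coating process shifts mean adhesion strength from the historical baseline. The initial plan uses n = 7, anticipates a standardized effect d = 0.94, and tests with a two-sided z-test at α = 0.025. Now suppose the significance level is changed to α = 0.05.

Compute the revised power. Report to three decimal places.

δ = d·√n = 0.94 × √7 = 2.4870 (unchanged). New critical value: z_{0.025} = 1.960.
Revised power = Φ(δ − 1.960) + Φ(−δ − 1.960) = Φ(0.527) + Φ(-4.447) = 0.7009 + 0.0000 = 0.7009.

Power ≈ 0.701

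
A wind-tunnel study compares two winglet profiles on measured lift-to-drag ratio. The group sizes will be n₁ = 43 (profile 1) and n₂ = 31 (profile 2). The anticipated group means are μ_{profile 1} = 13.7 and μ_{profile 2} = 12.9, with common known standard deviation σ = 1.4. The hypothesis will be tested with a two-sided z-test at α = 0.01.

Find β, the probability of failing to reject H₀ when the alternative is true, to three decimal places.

Standardized effect: d = |μ_{profile 1} − μ_{profile 2}| / σ = |13.7 − 12.9| / 1.4 = 0.5714
Noncentrality parameter: δ = d / √(1/n₁ + 1/n₂) = 0.5714 / √(1/43 + 1/31) = 2.4253
Two-sided α = 0.01 → critical value z_{0.005} = 2.576.
Power = Φ(δ − 2.576) + Φ(−δ − 2.576) = Φ(-0.151) + Φ(-5.001) = 0.4402 + 0.0000 = 0.4402.
Type II error: β = 1 − power = 1 − 0.4402 = 0.5598.

β ≈ 0.560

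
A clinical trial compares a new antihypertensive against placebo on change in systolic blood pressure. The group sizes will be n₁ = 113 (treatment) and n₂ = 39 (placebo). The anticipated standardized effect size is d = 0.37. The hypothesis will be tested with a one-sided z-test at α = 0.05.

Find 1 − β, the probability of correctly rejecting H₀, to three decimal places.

Power ≈ 0.636

Noncentrality parameter: λ = d / √(1/n₁ + 1/n₂) = 0.37 / √(1/113 + 1/39) = 1.9923
Critical value for a one-sided test at α = 0.05: z_α = 1.645.
Power = P(Z > 1.645 − λ) = Φ(0.347) = 0.6359.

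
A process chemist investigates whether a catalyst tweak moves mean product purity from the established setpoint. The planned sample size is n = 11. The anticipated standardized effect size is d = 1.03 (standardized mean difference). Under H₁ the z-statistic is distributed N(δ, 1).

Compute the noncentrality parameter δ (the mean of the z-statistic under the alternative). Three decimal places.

The noncentrality parameter scales effect size by the design's sample-size factor: δ = d·√n = 1.03 × √11 = 3.4161

δ ≈ 3.416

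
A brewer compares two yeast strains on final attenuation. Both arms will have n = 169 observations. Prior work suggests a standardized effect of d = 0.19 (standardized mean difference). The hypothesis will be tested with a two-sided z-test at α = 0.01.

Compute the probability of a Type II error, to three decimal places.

β ≈ 0.797

Noncentrality parameter: δ = d·√(n/2) = 0.19 × √(169/2) = 1.7466
Critical value for a two-sided test at α = 0.01: z_{α/2} = 2.576.
Power = Φ(δ − 2.576) + Φ(−δ − 2.576) = Φ(-0.829) + Φ(-4.322) = 0.2035 + 0.0000 = 0.2035.
Type II error: β = 1 − power = 1 − 0.2035 = 0.7965.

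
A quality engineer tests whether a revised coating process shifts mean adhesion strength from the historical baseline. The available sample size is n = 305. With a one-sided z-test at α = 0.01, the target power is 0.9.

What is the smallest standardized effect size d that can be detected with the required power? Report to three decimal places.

d ≈ 0.207

Required noncentrality: δ = z_{0.01} + z_{0.10} = 2.326 + 1.282 = 3.608.
δ = d·√n ⇒ d = δ/√n = 3.608/√305 = 0.2066.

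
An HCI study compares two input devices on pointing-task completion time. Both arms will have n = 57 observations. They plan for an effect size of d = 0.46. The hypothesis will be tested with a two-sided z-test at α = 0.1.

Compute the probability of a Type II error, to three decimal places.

β ≈ 0.209

Noncentrality parameter: δ = d·√(n/2) = 0.46 × √(57/2) = 2.4557
Critical value for a two-sided test at α = 0.1: z_{α/2} = 1.645.
Power = Φ(δ − 1.645) + Φ(−δ − 1.645) = Φ(0.811) + Φ(-4.101) = 0.7913 + 0.0000 = 0.7913.
Type II error: β = 1 − power = 1 − 0.7913 = 0.2087.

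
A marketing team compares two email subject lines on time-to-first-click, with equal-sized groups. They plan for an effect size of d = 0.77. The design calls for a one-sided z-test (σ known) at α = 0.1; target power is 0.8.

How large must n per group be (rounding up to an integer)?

Set Φ(δ − 1.282) = 0.8; then δ − 1.282 = Φ⁻¹(0.8) = 0.842, giving δ = 2.123.
δ = d·√(n/2) ⇒ n = 2(δ/d)² = 2 × (2.123 / 0.77)² = 15.21.
Round up to the next whole unit.

n = 16 per group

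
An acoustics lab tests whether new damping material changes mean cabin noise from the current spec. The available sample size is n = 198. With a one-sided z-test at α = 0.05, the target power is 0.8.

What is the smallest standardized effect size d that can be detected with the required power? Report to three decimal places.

Need Φ(δ − 1.645) = 0.8, so δ = 1.645 + 0.842 = 2.486.
δ = d·√n ⇒ d = δ/√n = 2.486/√198 = 0.1767.

d ≈ 0.177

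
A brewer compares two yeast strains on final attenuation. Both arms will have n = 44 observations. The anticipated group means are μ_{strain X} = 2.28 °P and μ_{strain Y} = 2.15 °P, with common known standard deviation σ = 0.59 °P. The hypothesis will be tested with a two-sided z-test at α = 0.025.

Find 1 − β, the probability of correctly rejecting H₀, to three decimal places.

Standardized effect: d = |μ_{strain X} − μ_{strain Y}| / σ = |2.28 − 2.15| / 0.59 = 0.2203
Noncentrality parameter: δ = d·√(n/2) = 0.2203 × √(44/2) = 1.0335
Two-sided α = 0.025 → critical value z_{0.0125} = 2.241.
Power = Φ(δ − 2.241) + Φ(−δ − 2.241) = Φ(-1.208) + Φ(-3.275) = 0.1135 + 0.0005 = 0.1141.

Power ≈ 0.114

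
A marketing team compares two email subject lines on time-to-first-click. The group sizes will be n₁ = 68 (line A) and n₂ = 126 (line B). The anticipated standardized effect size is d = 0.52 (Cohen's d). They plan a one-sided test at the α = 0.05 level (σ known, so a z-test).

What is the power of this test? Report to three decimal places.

Power ≈ 0.965

Noncentrality parameter: δ = d / √(1/n₁ + 1/n₂) = 0.52 / √(1/68 + 1/126) = 3.4557
Critical value for a one-sided test at α = 0.05: z_α = 1.645.
Power = Φ(δ − 1.645) = Φ(1.811) = 0.9649.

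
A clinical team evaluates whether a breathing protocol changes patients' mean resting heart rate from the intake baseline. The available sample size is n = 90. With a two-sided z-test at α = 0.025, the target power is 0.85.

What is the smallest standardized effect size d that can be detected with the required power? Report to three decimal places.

Need Φ(δ − 2.241) = 0.85, so δ = 2.241 + 1.036 = 3.278.
(Lower-tail contribution to power is negligible for δ > 0.)
δ = d·√n ⇒ d = δ/√n = 3.278/√90 = 0.3455.

d ≈ 0.346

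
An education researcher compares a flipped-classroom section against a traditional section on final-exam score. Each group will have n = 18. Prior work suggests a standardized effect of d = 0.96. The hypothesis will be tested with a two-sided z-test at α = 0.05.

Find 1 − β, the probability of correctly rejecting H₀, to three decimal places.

Noncentrality parameter: δ = d·√(n/2) = 0.96 × √(18/2) = 2.8800
Two-sided α = 0.05 → critical value z_{0.025} = 1.960.
Power = Φ(δ − 1.960) + Φ(−δ − 1.960) = Φ(0.920) + Φ(-4.840) = 0.8212 + 0.0000 = 0.8212.

Power ≈ 0.821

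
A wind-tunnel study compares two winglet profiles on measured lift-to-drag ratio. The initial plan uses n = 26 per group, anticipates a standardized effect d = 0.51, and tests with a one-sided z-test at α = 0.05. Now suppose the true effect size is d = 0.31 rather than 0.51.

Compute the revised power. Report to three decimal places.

With d = 0.31: δ = d·√(n/2) = 0.31 × √(26/2) = 1.1177. Critical value z_{0.05} = 1.645.
Revised power = P(Z > 1.645 − δ) = Φ(-0.527) = 0.2991.

Power ≈ 0.299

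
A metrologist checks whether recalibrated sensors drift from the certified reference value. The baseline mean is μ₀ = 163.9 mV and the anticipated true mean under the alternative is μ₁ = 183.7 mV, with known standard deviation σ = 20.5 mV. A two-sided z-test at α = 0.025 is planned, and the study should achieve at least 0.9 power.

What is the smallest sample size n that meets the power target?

n = 14

Standardized effect: d = |μ₁ − μ₀| / σ = |183.7 − 163.9| / 20.5 = 0.9659
Set Φ(δ − 2.241) = 0.9; then δ − 2.241 = Φ⁻¹(0.9) = 1.282, giving δ = 3.523.
(For δ > 0 the lower-tail rejection region contributes negligibly to power, so the one-term inversion is standard.)
δ = d·√n ⇒ n = (δ/d)² = (3.523 / 0.9659)² = 13.30.
Round up to the next whole unit.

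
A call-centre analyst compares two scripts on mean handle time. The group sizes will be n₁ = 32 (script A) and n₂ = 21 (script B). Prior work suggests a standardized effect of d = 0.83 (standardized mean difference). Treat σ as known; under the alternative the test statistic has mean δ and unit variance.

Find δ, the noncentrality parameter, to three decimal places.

The noncentrality parameter scales effect size by the design's sample-size factor: δ = d / √(1/n₁ + 1/n₂) = 0.83 / √(1/32 + 1/21) = 2.9555

δ ≈ 2.955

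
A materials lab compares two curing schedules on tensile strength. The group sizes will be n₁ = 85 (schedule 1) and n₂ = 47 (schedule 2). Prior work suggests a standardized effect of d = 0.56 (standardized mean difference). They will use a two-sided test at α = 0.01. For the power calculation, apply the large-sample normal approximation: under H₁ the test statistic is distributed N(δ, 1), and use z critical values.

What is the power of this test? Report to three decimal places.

Noncentrality parameter: δ = d / √(1/n₁ + 1/n₂) = 0.56 / √(1/85 + 1/47) = 3.0808
Two-sided α = 0.01 → critical value z_{0.005} = 2.576.
Power = Φ(δ − 2.576) + Φ(−δ − 2.576) = Φ(0.505) + Φ(-5.657) = 0.6932 + 0.0000 = 0.6932.

Power ≈ 0.693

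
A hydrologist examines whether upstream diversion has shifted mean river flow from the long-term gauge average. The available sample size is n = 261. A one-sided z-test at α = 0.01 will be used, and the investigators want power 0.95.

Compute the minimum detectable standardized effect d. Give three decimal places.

Required noncentrality: δ = z_{0.01} + z_{0.05} = 2.326 + 1.645 = 3.971.
δ = d·√n ⇒ d = δ/√n = 3.971/√261 = 0.2458.

d ≈ 0.246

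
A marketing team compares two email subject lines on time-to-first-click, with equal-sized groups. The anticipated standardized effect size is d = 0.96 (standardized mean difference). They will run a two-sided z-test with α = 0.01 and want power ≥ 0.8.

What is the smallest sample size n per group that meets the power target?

Set Φ(δ − 2.576) = 0.8; then δ − 2.576 = Φ⁻¹(0.8) = 0.842, giving δ = 3.417.
(For δ > 0 the lower-tail rejection region contributes negligibly to power, so the one-term inversion is standard.)
δ = d·√(n/2) ⇒ n = 2(δ/d)² = 2 × (3.417 / 0.96)² = 25.34.
Rounding up, n = 26 per group.

n = 26 per group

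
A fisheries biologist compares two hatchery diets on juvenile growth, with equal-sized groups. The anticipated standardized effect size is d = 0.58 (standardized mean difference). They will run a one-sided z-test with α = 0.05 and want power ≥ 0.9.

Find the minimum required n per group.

For power 0.9 need Φ(δ − z_{0.05}) = 0.9, so δ = z_{0.05} + z_{0.10} = 1.645 + 1.282 = 2.926.
δ = d·√(n/2) ⇒ n = 2(δ/d)² = 2 × (2.926 / 0.58)² = 50.91.
Rounding up, n = 51 per group.

n = 51 per group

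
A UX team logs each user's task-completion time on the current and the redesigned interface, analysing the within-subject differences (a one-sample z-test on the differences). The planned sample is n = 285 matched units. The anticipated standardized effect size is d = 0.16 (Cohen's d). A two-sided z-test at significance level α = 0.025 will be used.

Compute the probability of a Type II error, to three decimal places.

β ≈ 0.323

Noncentrality parameter: δ = d·√n = 0.16 × √285 = 2.7011
Critical value for a two-sided test at α = 0.025: z_{α/2} = 2.241.
Power = Φ(δ − 2.241) + Φ(−δ − 2.241) = Φ(0.460) + Φ(-4.943) = 0.6771 + 0.0000 = 0.6771.
Type II error: β = 1 − power = 1 − 0.6771 = 0.3229.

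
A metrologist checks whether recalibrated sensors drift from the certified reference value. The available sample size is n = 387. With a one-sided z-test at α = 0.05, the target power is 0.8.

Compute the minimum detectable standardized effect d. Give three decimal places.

d ≈ 0.126

Need Φ(δ − 1.645) = 0.8, so δ = 1.645 + 0.842 = 2.486.
δ = d·√n ⇒ d = δ/√n = 2.486/√387 = 0.1264.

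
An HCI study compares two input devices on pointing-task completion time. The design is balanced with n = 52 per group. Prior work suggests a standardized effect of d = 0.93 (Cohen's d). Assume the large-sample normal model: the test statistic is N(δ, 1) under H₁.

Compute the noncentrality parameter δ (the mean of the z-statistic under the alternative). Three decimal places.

δ ≈ 4.742

The noncentrality parameter scales effect size by the design's sample-size factor: δ = d·√(n/2) = 0.93 × √(52/2) = 4.7421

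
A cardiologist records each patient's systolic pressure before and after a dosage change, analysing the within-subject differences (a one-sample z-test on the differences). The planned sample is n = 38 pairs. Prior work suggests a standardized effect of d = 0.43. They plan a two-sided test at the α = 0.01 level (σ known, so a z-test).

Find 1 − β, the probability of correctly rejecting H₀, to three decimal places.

Power ≈ 0.530

Noncentrality parameter: δ = d·√n = 0.43 × √38 = 2.6507
Critical value for a two-sided test at α = 0.01: z_{α/2} = 2.576.
Power = Φ(δ − 2.576) + Φ(−δ − 2.576) = Φ(0.075) + Φ(-5.227) = 0.5298 + 0.0000 = 0.5298.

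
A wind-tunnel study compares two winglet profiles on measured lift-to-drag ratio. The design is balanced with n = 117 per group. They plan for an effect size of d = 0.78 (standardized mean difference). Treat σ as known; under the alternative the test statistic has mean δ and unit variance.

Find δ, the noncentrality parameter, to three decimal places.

δ = d·√(n/2) = 0.78 × √(117/2) = 5.9659

δ ≈ 5.966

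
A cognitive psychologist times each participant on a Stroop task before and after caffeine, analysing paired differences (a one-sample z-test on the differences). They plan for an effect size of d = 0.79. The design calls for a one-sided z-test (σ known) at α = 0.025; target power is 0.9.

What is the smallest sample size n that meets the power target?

Set Φ(δ − 1.960) = 0.9; then δ − 1.960 = Φ⁻¹(0.9) = 1.282, giving δ = 3.242.
δ = d·√n ⇒ n = (δ/d)² = (3.242 / 0.79)² = 16.84.
Round up to the next whole unit.

n = 17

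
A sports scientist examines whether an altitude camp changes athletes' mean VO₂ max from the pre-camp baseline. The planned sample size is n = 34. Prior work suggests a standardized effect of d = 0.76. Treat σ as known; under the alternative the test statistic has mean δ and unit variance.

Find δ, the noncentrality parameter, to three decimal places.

The noncentrality parameter scales effect size by the design's sample-size factor: δ = d·√n = 0.76 × √34 = 4.4315

δ ≈ 4.432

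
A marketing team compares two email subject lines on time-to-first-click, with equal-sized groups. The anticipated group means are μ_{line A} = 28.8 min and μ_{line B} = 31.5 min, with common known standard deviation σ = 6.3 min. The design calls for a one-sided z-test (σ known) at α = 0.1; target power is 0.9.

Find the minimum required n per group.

Standardized effect: d = |μ_{line A} − μ_{line B}| / σ = |28.8 − 31.5| / 6.3 = 0.4286
For power 0.9 need Φ(δ − z_{0.1}) = 0.9, so δ = z_{0.1} + z_{0.10} = 1.282 + 1.282 = 2.563.
δ = d·√(n/2) ⇒ n = 2(δ/d)² = 2 × (2.563 / 0.4286)² = 71.53.
Rounding up, n = 72 per group.

n = 72 per group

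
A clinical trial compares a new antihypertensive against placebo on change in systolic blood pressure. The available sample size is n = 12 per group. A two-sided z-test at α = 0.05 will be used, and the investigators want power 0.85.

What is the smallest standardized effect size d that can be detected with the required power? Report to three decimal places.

d ≈ 1.223

Required noncentrality: δ = z_{0.025} + z_{0.15} = 1.960 + 1.036 = 2.996.
(The second rejection-region term Φ(−δ − z_{α/2}) is negligible and dropped.)
δ = d·√(n/2) ⇒ d = δ/√(n/2) = 2.996/√(12/2) = 1.2233.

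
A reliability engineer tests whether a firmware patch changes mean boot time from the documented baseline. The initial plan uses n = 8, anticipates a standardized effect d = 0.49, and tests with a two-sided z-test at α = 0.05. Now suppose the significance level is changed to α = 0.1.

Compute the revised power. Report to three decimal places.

δ = d·√n = 0.49 × √8 = 1.3859 (unchanged). New critical value: z_{0.05} = 1.645.
Revised power = Φ(δ − 1.645) + Φ(−δ − 1.645) = Φ(-0.259) + Φ(-3.031) = 0.3978 + 0.0012 = 0.3991.

Power ≈ 0.399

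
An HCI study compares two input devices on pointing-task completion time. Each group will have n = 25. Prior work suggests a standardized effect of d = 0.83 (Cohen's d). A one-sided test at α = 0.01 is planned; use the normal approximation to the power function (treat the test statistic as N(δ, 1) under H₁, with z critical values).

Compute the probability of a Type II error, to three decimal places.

β ≈ 0.272

Noncentrality parameter: λ = d·√(n/2) = 0.83 × √(25/2) = 2.9345
One-sided α = 0.01 → critical value z_{0.01} = 2.326.
Power = P(Z > 2.326 − λ) = Φ(0.608) = 0.7285.
Type II error: β = 1 − power = 1 − 0.7285 = 0.2715.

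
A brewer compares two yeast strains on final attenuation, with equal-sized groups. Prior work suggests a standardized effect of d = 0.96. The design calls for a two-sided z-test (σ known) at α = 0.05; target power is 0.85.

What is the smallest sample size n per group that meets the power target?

n = 20 per group

For power 0.85 need Φ(δ − z_{0.025}) = 0.85, so δ = z_{0.025} + z_{0.15} = 1.960 + 1.036 = 2.996.
(Ignoring the negligible lower-tail rejection probability gives the usual closed-form inversion.)
δ = d·√(n/2) ⇒ n = 2(δ/d)² = 2 × (2.996 / 0.96)² = 19.48.
Rounding up, n = 20 per group.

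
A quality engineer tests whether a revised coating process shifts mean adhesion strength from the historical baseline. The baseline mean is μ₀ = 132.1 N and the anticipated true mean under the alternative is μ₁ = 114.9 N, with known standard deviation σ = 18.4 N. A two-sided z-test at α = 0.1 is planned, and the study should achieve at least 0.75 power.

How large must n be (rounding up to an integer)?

Standardized effect: d = |μ₁ − μ₀| / σ = |114.9 − 132.1| / 18.4 = 0.9348
Set Φ(δ − 1.645) = 0.75; then δ − 1.645 = Φ⁻¹(0.75) = 0.674, giving δ = 2.319.
(The Φ(−δ − z_{α/2}) term is vanishingly small for δ > 0 and is dropped in the standard sample-size formula.)
δ = d·√n ⇒ n = (δ/d)² = (2.319 / 0.9348)² = 6.16.
Round up to the next whole unit.

n = 7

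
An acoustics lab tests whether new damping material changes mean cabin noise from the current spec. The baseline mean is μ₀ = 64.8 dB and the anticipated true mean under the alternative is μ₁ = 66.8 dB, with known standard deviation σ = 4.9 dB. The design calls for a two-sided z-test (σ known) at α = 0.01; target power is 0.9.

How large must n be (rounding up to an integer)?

Standardized effect: d = |μ₁ − μ₀| / σ = |66.8 − 64.8| / 4.9 = 0.4082
For power 0.9 need Φ(δ − z_{0.005}) = 0.9, so δ = z_{0.005} + z_{0.10} = 2.576 + 1.282 = 3.857.
(Ignoring the negligible lower-tail rejection probability gives the usual closed-form inversion.)
δ = d·√n ⇒ n = (δ/d)² = (3.857 / 0.4082)² = 89.31.
Rounding up, n = 90.

n = 90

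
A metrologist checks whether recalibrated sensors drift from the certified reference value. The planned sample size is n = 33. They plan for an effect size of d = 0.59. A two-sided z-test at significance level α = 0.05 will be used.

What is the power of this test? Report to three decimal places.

Power ≈ 0.924

Noncentrality parameter: δ = d·√n = 0.59 × √33 = 3.3893
Two-sided α = 0.05 → critical value z_{0.025} = 1.960.
Power = Φ(δ − 1.960) + Φ(−δ − 1.960) = Φ(1.429) + Φ(-5.349) = 0.9235 + 0.0000 = 0.9235.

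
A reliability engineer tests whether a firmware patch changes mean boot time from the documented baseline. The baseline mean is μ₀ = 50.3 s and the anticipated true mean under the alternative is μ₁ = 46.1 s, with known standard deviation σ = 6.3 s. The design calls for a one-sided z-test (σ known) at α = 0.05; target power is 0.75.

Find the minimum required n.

n = 13

Standardized effect: d = |μ₁ − μ₀| / σ = |46.1 − 50.3| / 6.3 = 0.6667
Set Φ(δ − 1.645) = 0.75; then δ − 1.645 = Φ⁻¹(0.75) = 0.674, giving δ = 2.319.
δ = d·√n ⇒ n = (δ/d)² = (2.319 / 0.6667)² = 12.10.
Round up to the next whole unit.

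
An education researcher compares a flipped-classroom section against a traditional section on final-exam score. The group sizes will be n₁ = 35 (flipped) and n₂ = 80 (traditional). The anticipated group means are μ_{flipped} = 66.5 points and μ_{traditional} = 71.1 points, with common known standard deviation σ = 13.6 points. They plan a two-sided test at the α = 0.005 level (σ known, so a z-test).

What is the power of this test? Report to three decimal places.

Standardized effect: d = |μ_{flipped} − μ_{traditional}| / σ = |66.5 − 71.1| / 13.6 = 0.3382
Noncentrality parameter: δ = d / √(1/n₁ + 1/n₂) = 0.3382 / √(1/35 + 1/80) = 1.6690
Two-sided α = 0.005 → critical value z_{0.0025} = 2.807.
Power = Φ(δ − 2.807) + Φ(−δ − 2.807) = Φ(-1.138) + Φ(-4.476) = 0.1275 + 0.0000 = 0.1276.

Power ≈ 0.128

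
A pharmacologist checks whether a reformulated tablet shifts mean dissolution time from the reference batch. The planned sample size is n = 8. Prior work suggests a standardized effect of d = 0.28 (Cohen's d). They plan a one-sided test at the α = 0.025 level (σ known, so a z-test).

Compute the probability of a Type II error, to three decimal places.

β ≈ 0.879

Noncentrality parameter: δ = d·√n = 0.28 × √8 = 0.7920
Critical value for a one-sided test at α = 0.025: z_α = 1.960.
Power = Φ(δ − 1.960) = Φ(-1.168) = 0.1214.
Type II error: β = 1 − power = 1 − 0.1214 = 0.8786.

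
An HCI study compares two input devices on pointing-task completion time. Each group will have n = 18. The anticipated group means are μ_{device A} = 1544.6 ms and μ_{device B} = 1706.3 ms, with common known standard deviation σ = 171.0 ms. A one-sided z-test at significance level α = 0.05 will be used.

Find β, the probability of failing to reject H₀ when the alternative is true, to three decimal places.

β ≈ 0.117

Standardized effect: d = |μ_{device A} − μ_{device B}| / σ = |1544.6 − 1706.3| / 171.0 = 0.9456
Noncentrality parameter: δ = d·√(n/2) = 0.9456 × √(18/2) = 2.8368
Critical value for a one-sided test at α = 0.05: z_α = 1.645.
Power = Φ(δ − 1.645) = Φ(1.192) = 0.8834.
Type II error: β = 1 − power = 1 − 0.8834 = 0.1166.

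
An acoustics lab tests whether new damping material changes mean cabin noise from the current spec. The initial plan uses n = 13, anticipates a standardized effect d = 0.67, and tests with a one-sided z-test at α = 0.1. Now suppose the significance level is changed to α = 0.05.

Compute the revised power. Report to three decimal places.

Power ≈ 0.780

δ = d·√n = 0.67 × √13 = 2.4157 (unchanged). New critical value: z_{0.05} = 1.645.
Revised power = Φ(δ − 1.645) = Φ(0.771) = 0.7796.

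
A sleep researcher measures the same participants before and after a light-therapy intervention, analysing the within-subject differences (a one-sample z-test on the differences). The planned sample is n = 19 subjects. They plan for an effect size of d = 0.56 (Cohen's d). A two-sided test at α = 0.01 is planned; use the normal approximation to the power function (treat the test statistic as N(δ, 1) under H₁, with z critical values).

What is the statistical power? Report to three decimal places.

Power ≈ 0.446

Noncentrality parameter: δ = d·√n = 0.56 × √19 = 2.4410
Two-sided α = 0.01 → critical value z_{0.005} = 2.576.
Power = Φ(δ − 2.576) + Φ(−δ − 2.576) = Φ(-0.135) + Φ(-5.017) = 0.4464 + 0.0000 = 0.4464.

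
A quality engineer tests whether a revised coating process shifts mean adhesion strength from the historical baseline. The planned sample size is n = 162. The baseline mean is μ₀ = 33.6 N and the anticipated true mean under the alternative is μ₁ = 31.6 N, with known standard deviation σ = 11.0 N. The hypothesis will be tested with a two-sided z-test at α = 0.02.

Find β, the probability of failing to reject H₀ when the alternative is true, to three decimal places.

Standardized effect: d = |μ₁ − μ₀| / σ = |31.6 − 33.6| / 11.0 = 0.1818
Noncentrality parameter: δ = d·√n = 0.1818 × √162 = 2.3142
Two-sided α = 0.02 → critical value z_{0.01} = 2.326.
Power = Φ(δ − 2.326) + Φ(−δ − 2.326) = Φ(-0.012) + Φ(-4.641) = 0.4951 + 0.0000 = 0.4951.
Type II error: β = 1 − power = 1 − 0.4951 = 0.5049.

β ≈ 0.505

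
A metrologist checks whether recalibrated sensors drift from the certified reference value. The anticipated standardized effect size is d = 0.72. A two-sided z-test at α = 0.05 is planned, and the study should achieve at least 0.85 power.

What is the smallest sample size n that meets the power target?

n = 18

Set Φ(δ − 1.960) = 0.85; then δ − 1.960 = Φ⁻¹(0.85) = 1.036, giving δ = 2.996.
(For δ > 0 the lower-tail rejection region contributes negligibly to power, so the one-term inversion is standard.)
δ = d·√n ⇒ n = (δ/d)² = (2.996 / 0.72)² = 17.32.
Rounding up, n = 18.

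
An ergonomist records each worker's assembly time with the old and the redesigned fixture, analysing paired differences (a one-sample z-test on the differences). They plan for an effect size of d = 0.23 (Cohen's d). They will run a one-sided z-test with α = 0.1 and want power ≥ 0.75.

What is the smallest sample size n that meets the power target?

Set Φ(δ − 1.282) = 0.75; then δ − 1.282 = Φ⁻¹(0.75) = 0.674, giving δ = 1.956.
δ = d·√n ⇒ n = (δ/d)² = (1.956 / 0.23)² = 72.33.
Rounding up, n = 73.

n = 73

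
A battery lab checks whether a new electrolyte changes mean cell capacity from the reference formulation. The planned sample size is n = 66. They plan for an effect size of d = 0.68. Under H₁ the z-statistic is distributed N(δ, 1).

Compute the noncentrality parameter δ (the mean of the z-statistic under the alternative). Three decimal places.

δ ≈ 5.524

δ = d·√n = 0.68 × √66 = 5.5243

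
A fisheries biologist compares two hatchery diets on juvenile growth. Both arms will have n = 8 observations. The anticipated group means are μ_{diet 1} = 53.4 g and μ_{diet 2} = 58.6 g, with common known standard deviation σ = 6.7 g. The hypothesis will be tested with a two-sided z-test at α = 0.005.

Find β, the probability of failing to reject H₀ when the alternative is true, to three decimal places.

β ≈ 0.895

Standardized effect: d = |μ_{diet 1} − μ_{diet 2}| / σ = |53.4 − 58.6| / 6.7 = 0.7761
Noncentrality parameter: δ = d·√(n/2) = 0.7761 × √(8/2) = 1.5522
Critical value for a two-sided test at α = 0.005: z_{α/2} = 2.807.
Power = Φ(δ − 2.807) + Φ(−δ − 2.807) = Φ(-1.255) + Φ(-4.359) = 0.1048 + 0.0000 = 0.1048.
Type II error: β = 1 − power = 1 − 0.1048 = 0.8952.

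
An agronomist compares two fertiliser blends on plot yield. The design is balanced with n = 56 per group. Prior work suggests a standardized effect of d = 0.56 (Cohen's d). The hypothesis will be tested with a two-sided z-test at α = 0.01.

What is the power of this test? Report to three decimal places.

Power ≈ 0.651

Noncentrality parameter: δ = d·√(n/2) = 0.56 × √(56/2) = 2.9632
Two-sided α = 0.01 → critical value z_{0.005} = 2.576.
Power = Φ(δ − 2.576) + Φ(−δ − 2.576) = Φ(0.387) + Φ(-5.539) = 0.6508 + 0.0000 = 0.6508.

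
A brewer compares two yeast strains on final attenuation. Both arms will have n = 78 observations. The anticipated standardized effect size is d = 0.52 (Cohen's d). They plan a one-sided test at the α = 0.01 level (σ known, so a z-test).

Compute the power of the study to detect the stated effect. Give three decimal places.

Power ≈ 0.821

Noncentrality parameter: δ = d·√(n/2) = 0.52 × √(78/2) = 3.2474
Critical value for a one-sided test at α = 0.01: z_α = 2.326.
Power = Φ(δ − 2.326) = Φ(0.921) = 0.8215.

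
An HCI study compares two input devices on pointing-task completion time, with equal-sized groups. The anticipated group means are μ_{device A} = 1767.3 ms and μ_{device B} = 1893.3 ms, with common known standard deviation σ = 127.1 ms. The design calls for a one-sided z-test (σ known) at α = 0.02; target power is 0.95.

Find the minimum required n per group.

Standardized effect: d = |μ_{device A} − μ_{device B}| / σ = |1767.3 − 1893.3| / 127.1 = 0.9913
For power 0.95 need Φ(δ − z_{0.02}) = 0.95, so δ = z_{0.02} + z_{0.05} = 2.054 + 1.645 = 3.699.
δ = d·√(n/2) ⇒ n = 2(δ/d)² = 2 × (3.699 / 0.9913)² = 27.84.
Rounding up, n = 28 per group.

n = 28 per group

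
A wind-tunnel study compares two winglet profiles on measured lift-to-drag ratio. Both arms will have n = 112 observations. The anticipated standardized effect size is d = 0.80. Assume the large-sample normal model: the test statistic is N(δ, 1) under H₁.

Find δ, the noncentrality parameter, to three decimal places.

δ ≈ 5.987

The noncentrality parameter scales effect size by the design's sample-size factor: δ = d·√(n/2) = 0.80 × √(112/2) = 5.9867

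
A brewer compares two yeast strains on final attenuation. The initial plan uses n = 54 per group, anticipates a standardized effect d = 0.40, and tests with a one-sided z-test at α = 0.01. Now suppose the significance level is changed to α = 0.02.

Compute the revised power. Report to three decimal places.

Power ≈ 0.510

δ = d·√(n/2) = 0.40 × √(54/2) = 2.0785 (unchanged). New critical value: z_{0.02} = 2.054.
Revised power = P(Z > 2.054 − δ) = Φ(0.025) = 0.5099.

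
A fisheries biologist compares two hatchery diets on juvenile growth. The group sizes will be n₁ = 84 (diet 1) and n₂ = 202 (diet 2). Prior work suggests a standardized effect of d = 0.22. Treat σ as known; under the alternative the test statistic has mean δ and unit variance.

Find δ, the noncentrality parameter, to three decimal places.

δ ≈ 1.695

δ = d / √(1/n₁ + 1/n₂) = 0.22 / √(1/84 + 1/202) = 1.6946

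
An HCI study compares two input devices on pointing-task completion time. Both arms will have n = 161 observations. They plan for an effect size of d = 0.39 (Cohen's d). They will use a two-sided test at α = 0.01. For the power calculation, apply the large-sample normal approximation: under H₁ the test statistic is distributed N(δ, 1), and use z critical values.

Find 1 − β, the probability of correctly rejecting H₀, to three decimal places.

Power ≈ 0.822

Noncentrality parameter: δ = d·√(n/2) = 0.39 × √(161/2) = 3.4991
Critical value for a two-sided test at α = 0.01: z_{α/2} = 2.576.
Power = Φ(δ − 2.576) + Φ(−δ − 2.576) = Φ(0.923) + Φ(-6.075) = 0.8221 + 0.0000 = 0.8221.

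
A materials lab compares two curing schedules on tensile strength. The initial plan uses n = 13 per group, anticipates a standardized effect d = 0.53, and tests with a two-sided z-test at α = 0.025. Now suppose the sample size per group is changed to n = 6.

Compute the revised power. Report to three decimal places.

Power ≈ 0.094

With n = 6 per group: δ = d·√(n/2) = 0.53 × √(6/2) = 0.9180. Critical value z_{0.0125} = 2.241.
Revised power = Φ(δ − 2.241) + Φ(−δ − 2.241) = Φ(-1.323) + Φ(-3.159) = 0.0928 + 0.0008 = 0.0936.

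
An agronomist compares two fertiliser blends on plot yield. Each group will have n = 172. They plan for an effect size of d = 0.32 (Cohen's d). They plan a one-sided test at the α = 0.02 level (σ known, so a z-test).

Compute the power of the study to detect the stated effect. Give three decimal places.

Noncentrality parameter: δ = d·√(n/2) = 0.32 × √(172/2) = 2.9676
Critical value for a one-sided test at α = 0.02: z_α = 2.054.
Power = P(Z > 2.054 − δ) = Φ(0.914) = 0.8196.

Power ≈ 0.820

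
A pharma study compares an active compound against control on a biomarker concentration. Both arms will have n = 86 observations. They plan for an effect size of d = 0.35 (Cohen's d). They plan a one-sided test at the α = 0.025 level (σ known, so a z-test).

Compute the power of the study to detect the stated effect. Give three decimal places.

Noncentrality parameter: δ = d·√(n/2) = 0.35 × √(86/2) = 2.2951
Critical value for a one-sided test at α = 0.025: z_α = 1.960.
Power = Φ(δ − 1.960) = Φ(0.335) = 0.6312.

Power ≈ 0.631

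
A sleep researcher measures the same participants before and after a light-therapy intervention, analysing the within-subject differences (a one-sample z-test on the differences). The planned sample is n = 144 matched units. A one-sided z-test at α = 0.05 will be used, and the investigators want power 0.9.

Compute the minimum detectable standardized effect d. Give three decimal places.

d ≈ 0.244

Required noncentrality: δ = z_{0.05} + z_{0.10} = 1.645 + 1.282 = 2.926.
δ = d·√n ⇒ d = δ/√n = 2.926/√144 = 0.2439.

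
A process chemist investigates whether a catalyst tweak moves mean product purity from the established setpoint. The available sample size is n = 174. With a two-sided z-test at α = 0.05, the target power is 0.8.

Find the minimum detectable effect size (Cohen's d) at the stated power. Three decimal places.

Need Φ(δ − 1.960) = 0.8, so δ = 1.960 + 0.842 = 2.802.
(The second rejection-region term Φ(−δ − z_{α/2}) is negligible and dropped.)
δ = d·√n ⇒ d = δ/√n = 2.802/√174 = 0.2124.

d ≈ 0.212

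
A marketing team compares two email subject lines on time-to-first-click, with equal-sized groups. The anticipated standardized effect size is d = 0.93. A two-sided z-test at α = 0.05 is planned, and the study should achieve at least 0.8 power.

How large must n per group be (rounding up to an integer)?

n = 19 per group

Set Φ(δ − 1.960) = 0.8; then δ − 1.960 = Φ⁻¹(0.8) = 0.842, giving δ = 2.802.
(Ignoring the negligible lower-tail rejection probability gives the usual closed-form inversion.)
δ = d·√(n/2) ⇒ n = 2(δ/d)² = 2 × (2.802 / 0.93)² = 18.15.
Round up to the next whole unit.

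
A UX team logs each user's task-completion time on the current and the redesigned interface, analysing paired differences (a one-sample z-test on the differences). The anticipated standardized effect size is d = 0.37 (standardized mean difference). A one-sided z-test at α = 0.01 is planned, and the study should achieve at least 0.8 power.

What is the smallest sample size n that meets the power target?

n = 74

For power 0.8 need Φ(δ − z_{0.01}) = 0.8, so δ = z_{0.01} + z_{0.20} = 2.326 + 0.842 = 3.168.
δ = d·√n ⇒ n = (δ/d)² = (3.168 / 0.37)² = 73.31.
Round up to the next whole unit.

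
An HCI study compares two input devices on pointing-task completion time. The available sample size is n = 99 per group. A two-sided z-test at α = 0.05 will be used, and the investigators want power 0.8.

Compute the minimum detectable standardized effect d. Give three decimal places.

d ≈ 0.398

Need Φ(δ − 1.960) = 0.8, so δ = 1.960 + 0.842 = 2.802.
(Lower-tail contribution to power is negligible for δ > 0.)
δ = d·√(n/2) ⇒ d = δ/√(n/2) = 2.802/√(99/2) = 0.3982.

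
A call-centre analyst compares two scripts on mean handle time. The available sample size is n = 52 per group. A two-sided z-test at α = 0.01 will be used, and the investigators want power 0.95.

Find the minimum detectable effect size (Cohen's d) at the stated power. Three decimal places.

Need Φ(δ − 2.576) = 0.95, so δ = 2.576 + 1.645 = 4.221.
(The second rejection-region term Φ(−δ − z_{α/2}) is negligible and dropped.)
δ = d·√(n/2) ⇒ d = δ/√(n/2) = 4.221/√(52/2) = 0.8277.

d ≈ 0.828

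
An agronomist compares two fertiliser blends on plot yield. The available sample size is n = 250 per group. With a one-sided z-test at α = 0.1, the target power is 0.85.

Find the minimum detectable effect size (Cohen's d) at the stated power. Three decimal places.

d ≈ 0.207

Need Φ(δ − 1.282) = 0.85, so δ = 1.282 + 1.036 = 2.318.
δ = d·√(n/2) ⇒ d = δ/√(n/2) = 2.318/√(250/2) = 0.2073.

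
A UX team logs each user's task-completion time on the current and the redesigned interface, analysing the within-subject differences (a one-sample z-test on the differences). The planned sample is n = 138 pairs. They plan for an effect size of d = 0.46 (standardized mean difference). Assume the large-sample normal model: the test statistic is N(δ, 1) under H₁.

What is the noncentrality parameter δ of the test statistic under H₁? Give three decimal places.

δ = d·√n = 0.46 × √138 = 5.4038

δ ≈ 5.404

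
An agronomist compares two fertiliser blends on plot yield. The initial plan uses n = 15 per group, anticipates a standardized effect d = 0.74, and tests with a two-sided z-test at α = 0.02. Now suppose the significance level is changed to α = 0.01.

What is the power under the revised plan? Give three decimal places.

δ = d·√(n/2) = 0.74 × √(15/2) = 2.0266 (unchanged). New critical value: z_{0.005} = 2.576.
Revised power = Φ(δ − 2.576) + Φ(−δ − 2.576) = Φ(-0.549) + Φ(-4.602) = 0.2914 + 0.0000 = 0.2914.

Power ≈ 0.291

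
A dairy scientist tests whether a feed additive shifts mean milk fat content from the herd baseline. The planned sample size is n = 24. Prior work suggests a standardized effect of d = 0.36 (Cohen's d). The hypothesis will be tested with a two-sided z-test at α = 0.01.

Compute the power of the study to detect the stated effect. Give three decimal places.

Noncentrality parameter: δ = d·√n = 0.36 × √24 = 1.7636
Two-sided α = 0.01 → critical value z_{0.005} = 2.576.
Power = Φ(δ − 2.576) + Φ(−δ − 2.576) = Φ(-0.812) + Φ(-4.339) = 0.2083 + 0.0000 = 0.2083.

Power ≈ 0.208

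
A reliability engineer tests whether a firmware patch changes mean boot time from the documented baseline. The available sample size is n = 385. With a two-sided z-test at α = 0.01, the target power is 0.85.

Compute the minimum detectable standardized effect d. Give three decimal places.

d ≈ 0.184

Required noncentrality: δ = z_{0.005} + z_{0.15} = 2.576 + 1.036 = 3.612.
(The second rejection-region term Φ(−δ − z_{α/2}) is negligible and dropped.)
δ = d·√n ⇒ d = δ/√n = 3.612/√385 = 0.1841.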